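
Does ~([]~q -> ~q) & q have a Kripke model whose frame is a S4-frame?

1. ~([]~q -> ~q) & q, w0
2. ~([]~q -> ~q), w0   [&-rule on 1]
3. q, w0   [&-rule on 1]
4. []~q, w0   [~->-rule on 2]
5. ~q, w0   [[]-rule on 4 via w0Rw0]
Accessibility: w0Rw0
Branch closes: q and ~q both at w0.
(One branch shown.) All branches close.

No, unsatisfiable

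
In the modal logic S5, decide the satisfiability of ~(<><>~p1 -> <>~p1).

Unsatisfiable (every branch closes)

1. ~(<><>~p1 -> <>~p1), w0
2. <><>~p1, w0
3. ~<>~p1, w0
4. p1, w0
5. <>~p1, w1
6. p1, w1
7. ~p1, w2
8. p1, w2
Accessibility: w0Rw0, w0Rw1, w0Rw2, w1Rw0, w1Rw1, w1Rw2, w2Rw0, w2Rw1, w2Rw2
Branch closes: p1 and ~p1 both at w2.
Every branch closes; the branch above is one of them.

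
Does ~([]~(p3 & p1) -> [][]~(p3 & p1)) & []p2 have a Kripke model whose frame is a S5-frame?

1. ~([]~(p3 & p1) -> [][]~(p3 & p1)) & []p2, 0
2. ~([]~(p3 & p1) -> [][]~(p3 & p1)), 0   [&-rule on 1]
3. []p2, 0   [&-rule on 1]
4. []~(p3 & p1), 0   [~->-rule on 2]
5. ~[][]~(p3 & p1), 0   [~->-rule on 2]
6. p2, 0   [[]-rule on 3 via 0R0]
7. ~(p3 & p1), 0   [[]-rule on 4 via 0R0]
8. ~p1, 0   [~&-rule on 7 (branches; this branch)]
9. ~[]~(p3 & p1), 1   [~[]-rule on 5: fresh world 1, 0R1]
10. p2, 1   [[]-rule on 3 via 0R1]
11. ~(p3 & p1), 1   [[]-rule on 4 via 0R1]
12. ~p1, 1   [~&-rule on 11 (branches; this branch)]
13. p3 & p1, 2   [~[]-rule on 9: fresh world 2, 1R2]
14. p3, 2   [&-rule on 13]
15. p1, 2   [&-rule on 13]
16. p2, 2   [[]-rule on 3 via 0R2]
17. ~(p3 & p1), 2   [[]-rule on 4 via 0R2]
18. ~p1, 2   [~&-rule on 17 (branches; this branch)]
Accessibility: 0R0, 0R1, 0R2, 1R0, 1R1, 1R2, 2R0, 2R1, 2R2
Branch closes: p1 and ~p1 both at 2.
(One branch shown.) All branches close.

Unsatisfiable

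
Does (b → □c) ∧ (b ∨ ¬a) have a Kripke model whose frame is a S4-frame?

1. (b → □c) ∧ (b ∨ ¬a), u
2. b → □c, u
3. b ∨ ¬a, u
4. □c, u
5. c, u
6. ¬a, u
Accessibility: uRu

Satisfiable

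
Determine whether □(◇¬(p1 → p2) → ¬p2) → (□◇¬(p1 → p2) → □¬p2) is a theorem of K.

Tableau for the negation ¬(□(◇¬(p1 → p2) → ¬p2) → (□◇¬(p1 → p2) → □¬p2)):
1. ¬(□(◇¬(p1 → p2) → ¬p2) → (□◇¬(p1 → p2) → □¬p2)), 0
2. □(◇¬(p1 → p2) → ¬p2), 0
3. ¬(□◇¬(p1 → p2) → □¬p2), 0
4. □◇¬(p1 → p2), 0
5. ¬□¬p2, 0
6. p2, 1
7. ◇¬(p1 → p2) → ¬p2, 1
8. ◇¬(p1 → p2), 1
9. ¬◇¬(p1 → p2), 1
10. ¬(p1 → p2), 2
11. p1, 2
12. ¬p2, 2
13. p1 → p2, 2
14. p2, 2
Accessibility: 0R1, 1R2
Branch closes: p2 and ¬p2 both at 2.
Every branch of the negation's tableau closes; the branch above is one of them.

Valid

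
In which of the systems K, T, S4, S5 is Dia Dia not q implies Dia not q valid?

S4, S5

S4-tableau for the negation not (Dia Dia not q implies Dia not q):
1. not (Dia Dia not q implies Dia not q), u
2. Dia Dia not q, u
3. not Dia not q, u
4. q, u
5. Dia not q, v
6. q, v
7. not q, w
8. q, w
Accessibility: uRu, uRv, uRw, vRv, vRw, wRw
Branch closes: q and not q both at w.
Every branch closes (one shown): valid in S4, hence also in S5 (every theorem of S4 is a theorem of S5).
T-tableau for the negation not (Dia Dia not q implies Dia not q):
1. not (Dia Dia not q implies Dia not q), u
2. Dia Dia not q, u
3. not Dia not q, u
4. q, u
5. Dia not q, v
6. q, v
7. not q, w
Accessibility: uRu, uRv, vRv, vRw, wRw
Complete open branch: countermodel on a T-frame, so not valid in T, nor in K (the same frame is also a K-frame).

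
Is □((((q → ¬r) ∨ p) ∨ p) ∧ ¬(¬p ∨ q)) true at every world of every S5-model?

Tableau for the negation ¬□((((q → ¬r) ∨ p) ∨ p) ∧ ¬(¬p ∨ q)):
1. ¬□((((q → ¬r) ∨ p) ∨ p) ∧ ¬(¬p ∨ q)), u
2. ¬((((q → ¬r) ∨ p) ∨ p) ∧ ¬(¬p ∨ q)), v
3. ¬p ∨ q, v
4. q, v
Accessibility: uRu, uRv, vRu, vRv
The negation has an open branch (countermodel exists).

Invalid (countermodel exists)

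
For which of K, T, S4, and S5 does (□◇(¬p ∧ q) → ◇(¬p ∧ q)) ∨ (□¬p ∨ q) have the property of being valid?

T-tableau for the negation ¬((□◇(¬p ∧ q) → ◇(¬p ∧ q)) ∨ (□¬p ∨ q)):
1. ¬((□◇(¬p ∧ q) → ◇(¬p ∧ q)) ∨ (□¬p ∨ q)), w0
2. ¬(□◇(¬p ∧ q) → ◇(¬p ∧ q)), w0
3. ¬(□¬p ∨ q), w0
4. □◇(¬p ∧ q), w0
5. ¬◇(¬p ∧ q), w0
6. ¬□¬p, w0
7. ¬q, w0
8. ◇(¬p ∧ q), w0
9. ¬(¬p ∧ q), w0
10. p, w1
11. ◇(¬p ∧ q), w1
12. ¬(¬p ∧ q), w1
13. ¬q, w1
14. ¬p ∧ q, w2
15. ¬p, w2
16. q, w2
17. ◇(¬p ∧ q), w2
18. ¬(¬p ∧ q), w2
19. ¬q, w2
Accessibility: w0Rw0, w0Rw1, w0Rw2, w1Rw1, w2Rw2
Branch closes: q and ¬q both at w2.
Every branch closes (one shown): valid in T, hence also in S4, S5 (every theorem of T is a theorem of S4 and S5).
K-tableau for the negation ¬((□◇(¬p ∧ q) → ◇(¬p ∧ q)) ∨ (□¬p ∨ q)):
1. ¬((□◇(¬p ∧ q) → ◇(¬p ∧ q)) ∨ (□¬p ∨ q)), w0
2. ¬(□◇(¬p ∧ q) → ◇(¬p ∧ q)), w0
3. ¬(□¬p ∨ q), w0
4. □◇(¬p ∧ q), w0
5. ¬◇(¬p ∧ q), w0
6. ¬□¬p, w0
7. ¬q, w0
8. p, w1
9. ◇(¬p ∧ q), w1
10. ¬(¬p ∧ q), w1
11. ¬q, w1
12. ¬p ∧ q, w2
13. ¬p, w2
14. q, w2
Accessibility: w0Rw1, w1Rw2
Complete open branch: countermodel on a K-frame, so not valid in K.

T, S4, S5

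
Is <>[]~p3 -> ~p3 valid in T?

Tableau for the negation ~(<>[]~p3 -> ~p3):
1. ~(<>[]~p3 -> ~p3), u
2. <>[]~p3, u
3. p3, u
4. []~p3, v
5. ~p3, v
Accessibility: uRu, uRv, vRv
The negation has an open branch (countermodel exists).

No, not valid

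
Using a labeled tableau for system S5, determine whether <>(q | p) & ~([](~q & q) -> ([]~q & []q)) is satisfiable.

1. <>(q | p) & ~([](~q & q) -> ([]~q & []q)), 0
2. <>(q | p), 0   [&-rule on 1]
3. ~([](~q & q) -> ([]~q & []q)), 0   [&-rule on 1]
4. [](~q & q), 0   [~->-rule on 3]
5. ~([]~q & []q), 0   [~->-rule on 3]
6. ~q & q, 0   [[]-rule on 4 via 0R0]
7. ~q, 0   [&-rule on 6]
8. q, 0   [&-rule on 6]
Accessibility: 0R0
Branch closes: q and ~q both at 0.
All branches of the tableau close; one closing branch shown above.

No, unsatisfiable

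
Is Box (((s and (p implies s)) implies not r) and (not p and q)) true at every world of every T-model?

Tableau for the negation not Box (((s and (p implies s)) implies not r) and (not p and q)):
1. not Box (((s and (p implies s)) implies not r) and (not p and q)), w0
2. not (((s and (p implies s)) implies not r) and (not p and q)), w1   [neg-Box-rule on 1: fresh world w1, w0Rw1]
3. not (not p and q), w1   [neg-and-rule on 2 (branches; this branch)]
4. not q, w1   [neg-and-rule on 3 (branches; this branch)]
Accessibility: w0Rw0, w0Rw1, w1Rw1
The negation has an open branch (countermodel exists).

Not valid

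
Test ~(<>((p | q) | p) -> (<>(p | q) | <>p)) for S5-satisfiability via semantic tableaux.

1. ~(<>((p | q) | p) -> (<>(p | q) | <>p)), u
2. <>((p | q) | p), u
3. ~(<>(p | q) | <>p), u
4. ~<>(p | q), u
5. ~<>p, u
6. ~(p | q), u
7. ~p, u
8. ~q, u
9. (p | q) | p, v
10. ~(p | q), v
11. ~p, v
12. ~q, v
13. p | q, v
14. q, v
Accessibility: uRu, uRv, vRu, vRv
Branch closes: q and ~q both at v.
All branches of the tableau close; one closing branch shown above.

Unsatisfiable (every branch closes)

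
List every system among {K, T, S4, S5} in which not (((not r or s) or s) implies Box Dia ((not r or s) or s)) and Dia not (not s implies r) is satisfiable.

K, T, S4

S5-tableau for the formula:
1. not (((not r or s) or s) implies Box Dia ((not r or s) or s)) and Dia not (not s implies r), 0
2. not (((not r or s) or s) implies Box Dia ((not r or s) or s)), 0
3. Dia not (not s implies r), 0
4. (not r or s) or s, 0
5. not Box Dia ((not r or s) or s), 0
6. not r or s, 0
7. not r, 0
8. not (not s implies r), 1
9. not s, 1
10. not r, 1
11. not Dia ((not r or s) or s), 2
12. not ((not r or s) or s), 0
13. not (not r or s), 0
14. not s, 0
15. r, 0
Accessibility: 0R0, 0R1, 0R2, 1R0, 1R1, 1R2, 2R0, 2R1, 2R2
Branch closes: r and not r both at 0.
Every branch closes (one shown): unsatisfiable in S5.
S4-tableau for the formula:
1. not (((not r or s) or s) implies Box Dia ((not r or s) or s)) and Dia not (not s implies r), 0
2. not (((not r or s) or s) implies Box Dia ((not r or s) or s)), 0
3. Dia not (not s implies r), 0
4. (not r or s) or s, 0
5. not Box Dia ((not r or s) or s), 0
6. s, 0
7. not (not s implies r), 1
8. not s, 1
9. not r, 1
10. not Dia ((not r or s) or s), 2
11. not ((not r or s) or s), 2
12. not (not r or s), 2
13. not s, 2
14. r, 2
Accessibility: 0R0, 0R1, 0R2, 1R1, 2R2
Complete open branch: satisfiable in S4, hence also in K, T (this S4-model is also a K-model and a T-model).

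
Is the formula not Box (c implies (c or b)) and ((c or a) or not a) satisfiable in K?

No, unsatisfiable

1. not Box (c implies (c or b)) and ((c or a) or not a), u
2. not Box (c implies (c or b)), u
3. (c or a) or not a, u
4. c or a, u
5. a, u
6. not (c implies (c or b)), v
7. c, v
8. not (c or b), v
9. not c, v
10. not b, v
Accessibility: uRv
Branch closes: c and not c both at v.
(One branch shown.) All branches close.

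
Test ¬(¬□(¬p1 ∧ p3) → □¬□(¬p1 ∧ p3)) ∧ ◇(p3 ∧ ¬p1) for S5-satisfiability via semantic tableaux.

1. ¬(¬□(¬p1 ∧ p3) → □¬□(¬p1 ∧ p3)) ∧ ◇(p3 ∧ ¬p1), u
2. ¬(¬□(¬p1 ∧ p3) → □¬□(¬p1 ∧ p3)), u
3. ◇(p3 ∧ ¬p1), u
4. ¬□(¬p1 ∧ p3), u
5. ¬□¬□(¬p1 ∧ p3), u
6. p3 ∧ ¬p1, v
7. p3, v
8. ¬p1, v
9. ¬(¬p1 ∧ p3), w
10. ¬p3, w
11. □(¬p1 ∧ p3), x
12. ¬p1 ∧ p3, u
13. ¬p1, u
14. p3, u
15. ¬p1 ∧ p3, v
16. ¬p1 ∧ p3, w
17. ¬p1, w
18. p3, w
Accessibility: uRu, uRv, uRw, uRx, vRu, vRv, vRw, vRx, wRu, wRv, wRw, wRx, xRu, xRv, xRw, xRx
Branch closes: p3 and ¬p3 both at w.
(One branch shown.) All branches close.

Unsatisfiable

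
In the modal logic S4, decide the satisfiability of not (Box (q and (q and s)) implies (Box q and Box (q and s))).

Unsatisfiable

1. not (Box (q and (q and s)) implies (Box q and Box (q and s))), 0
2. Box (q and (q and s)), 0
3. not (Box q and Box (q and s)), 0
4. q and (q and s), 0
5. q, 0
6. q and s, 0
7. s, 0
8. not Box (q and s), 0
9. not (q and s), 1
10. q and (q and s), 1
11. q, 1
12. q and s, 1
13. s, 1
14. not s, 1
Accessibility: 0R0, 0R1, 1R1
Branch closes: s and not s both at 1.
Every branch closes; the branch above is one of them.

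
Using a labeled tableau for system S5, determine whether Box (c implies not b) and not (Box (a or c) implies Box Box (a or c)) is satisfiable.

Unsatisfiable

1. Box (c implies not b) and not (Box (a or c) implies Box Box (a or c)), 0
2. Box (c implies not b), 0
3. not (Box (a or c) implies Box Box (a or c)), 0
4. Box (a or c), 0
5. not Box Box (a or c), 0
6. c implies not b, 0
7. a or c, 0
8. not b, 0
9. c, 0
10. not Box (a or c), 1
11. c implies not b, 1
12. a or c, 1
13. not b, 1
14. c, 1
15. not (a or c), 2
16. not a, 2
17. not c, 2
18. c implies not b, 2
19. a or c, 2
20. not b, 2
21. c, 2
Accessibility: 0R0, 0R1, 0R2, 1R0, 1R1, 1R2, 2R0, 2R1, 2R2
Branch closes: c and not c both at 2.
Every branch closes; the branch above is one of them.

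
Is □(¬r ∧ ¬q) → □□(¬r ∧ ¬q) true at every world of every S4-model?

Tableau for the negation ¬(□(¬r ∧ ¬q) → □□(¬r ∧ ¬q)):
1. ¬(□(¬r ∧ ¬q) → □□(¬r ∧ ¬q)), u
2. □(¬r ∧ ¬q), u   [¬→-rule on 1]
3. ¬□□(¬r ∧ ¬q), u   [¬→-rule on 1]
4. ¬r ∧ ¬q, u   [□-rule on 2 via uRu]
5. ¬r, u   [∧-rule on 4]
6. ¬q, u   [∧-rule on 4]
7. ¬□(¬r ∧ ¬q), v   [¬□-rule on 3: fresh world v, uRv]
8. ¬r ∧ ¬q, v   [□-rule on 2 via uRv]
9. ¬r, v   [∧-rule on 8]
10. ¬q, v   [∧-rule on 8]
11. ¬(¬r ∧ ¬q), w   [¬□-rule on 7: fresh world w, vRw]
12. ¬r ∧ ¬q, w   [□-rule on 2 via uRw]
13. ¬r, w   [∧-rule on 12]
14. ¬q, w   [∧-rule on 12]
15. q, w   [¬∧-rule on 11 (branches; this branch)]
Accessibility: uRu, uRv, uRw, vRv, vRw, wRw
Branch closes: q and ¬q both at w.
Every branch of the negation's tableau closes; the branch above is one of them.

Valid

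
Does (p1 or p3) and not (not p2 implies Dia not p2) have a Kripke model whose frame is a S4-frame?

No, unsatisfiable

1. (p1 or p3) and not (not p2 implies Dia not p2), u
2. p1 or p3, u
3. not (not p2 implies Dia not p2), u
4. not p2, u
5. not Dia not p2, u
6. p2, u
Accessibility: uRu
Branch closes: p2 and not p2 both at u.
Every branch closes; the branch above is one of them.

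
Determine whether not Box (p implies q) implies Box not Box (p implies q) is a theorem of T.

Tableau for the negation not (not Box (p implies q) implies Box not Box (p implies q)):
1. not (not Box (p implies q) implies Box not Box (p implies q)), u
2. not Box (p implies q), u
3. not Box not Box (p implies q), u
4. not (p implies q), v
5. p, v
6. not q, v
7. Box (p implies q), w
8. p implies q, w
9. q, w
Accessibility: uRu, uRv, uRw, vRv, wRw
The negation has an open branch (countermodel exists).

Invalid (countermodel exists)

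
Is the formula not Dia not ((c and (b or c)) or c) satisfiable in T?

Satisfiable (open branch found)

1. not Dia not ((c and (b or c)) or c), w0
2. (c and (b or c)) or c, w0
3. c, w0
Accessibility: w0Rw0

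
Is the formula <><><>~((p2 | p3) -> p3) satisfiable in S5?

Satisfiable (open branch found)

1. <><><>~((p2 | p3) -> p3), w0
2. <><>~((p2 | p3) -> p3), w1
3. <>~((p2 | p3) -> p3), w2
4. ~((p2 | p3) -> p3), w3
5. p2 | p3, w3
6. ~p3, w3
7. p2, w3
Accessibility: w0Rw0, w0Rw1, w0Rw2, w0Rw3, w1Rw0, w1Rw1, w1Rw2, w1Rw3, w2Rw0, w2Rw1, w2Rw2, w2Rw3, w3Rw0, w3Rw1, w3Rw2, w3Rw3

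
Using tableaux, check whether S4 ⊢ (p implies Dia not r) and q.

Tableau for the negation not ((p implies Dia not r) and q):
1. not ((p implies Dia not r) and q), u
2. not q, u
Accessibility: uRu
The negation has an open branch (countermodel exists).

No, not valid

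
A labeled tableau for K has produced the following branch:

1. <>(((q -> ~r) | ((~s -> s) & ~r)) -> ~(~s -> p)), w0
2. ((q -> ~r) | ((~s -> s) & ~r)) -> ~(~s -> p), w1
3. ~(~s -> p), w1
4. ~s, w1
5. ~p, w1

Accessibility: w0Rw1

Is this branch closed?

No world carries both an atom and its negation.

Not closed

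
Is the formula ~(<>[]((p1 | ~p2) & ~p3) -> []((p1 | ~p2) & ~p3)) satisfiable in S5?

1. ~(<>[]((p1 | ~p2) & ~p3) -> []((p1 | ~p2) & ~p3)), 0
2. <>[]((p1 | ~p2) & ~p3), 0
3. ~[]((p1 | ~p2) & ~p3), 0
4. []((p1 | ~p2) & ~p3), 1
5. (p1 | ~p2) & ~p3, 0
6. p1 | ~p2, 0
7. ~p3, 0
8. (p1 | ~p2) & ~p3, 1
9. p1 | ~p2, 1
10. ~p3, 1
11. ~p2, 0
12. ~p2, 1
13. ~((p1 | ~p2) & ~p3), 2
14. (p1 | ~p2) & ~p3, 2
15. p1 | ~p2, 2
16. ~p3, 2
17. ~(p1 | ~p2), 2
18. ~p1, 2
19. p2, 2
20. ~p2, 2
Accessibility: 0R0, 0R1, 0R2, 1R0, 1R1, 1R2, 2R0, 2R1, 2R2
Branch closes: p2 and ~p2 both at 2.
All branches of the tableau close; one closing branch shown above.

Unsatisfiable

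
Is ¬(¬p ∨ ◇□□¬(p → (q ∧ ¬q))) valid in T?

Invalid (countermodel exists)

Tableau for the negation ¬p ∨ ◇□□¬(p → (q ∧ ¬q)):
1. ¬p ∨ ◇□□¬(p → (q ∧ ¬q)), u
2. ◇□□¬(p → (q ∧ ¬q)), u
3. □□¬(p → (q ∧ ¬q)), v
4. □¬(p → (q ∧ ¬q)), v
5. ¬(p → (q ∧ ¬q)), v
6. p, v
7. ¬(q ∧ ¬q), v
8. q, v
Accessibility: uRu, uRv, vRv
The negation has an open branch (countermodel exists).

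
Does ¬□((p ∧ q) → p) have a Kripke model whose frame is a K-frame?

1. ¬□((p ∧ q) → p), w0
2. ¬((p ∧ q) → p), w1   [¬□-rule on 1: fresh world w1, w0Rw1]
3. p ∧ q, w1   [¬→-rule on 2]
4. ¬p, w1   [¬→-rule on 2]
5. p, w1   [∧-rule on 3]
6. q, w1   [∧-rule on 3]
Accessibility: w0Rw1
Branch closes: p and ¬p both at w1.
(One branch shown.) All branches close.

No, unsatisfiable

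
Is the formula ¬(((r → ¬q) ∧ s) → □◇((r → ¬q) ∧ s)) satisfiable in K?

1. ¬(((r → ¬q) ∧ s) → □◇((r → ¬q) ∧ s)), u
2. (r → ¬q) ∧ s, u
3. ¬□◇((r → ¬q) ∧ s), u
4. r → ¬q, u
5. s, u
6. ¬q, u
7. ¬◇((r → ¬q) ∧ s), v
Accessibility: uRv

Yes, satisfiable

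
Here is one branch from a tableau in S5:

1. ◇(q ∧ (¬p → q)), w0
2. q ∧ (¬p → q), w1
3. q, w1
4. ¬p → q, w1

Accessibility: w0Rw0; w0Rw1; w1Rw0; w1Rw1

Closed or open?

No, open

No world carries both an atom and its negation.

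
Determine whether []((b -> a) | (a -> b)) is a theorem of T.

Yes, valid

Tableau for the negation ~[]((b -> a) | (a -> b)):
1. ~[]((b -> a) | (a -> b)), u
2. ~((b -> a) | (a -> b)), v
3. ~(b -> a), v
4. ~(a -> b), v
5. b, v
6. ~a, v
7. a, v
8. ~b, v
Accessibility: uRu, uRv, vRv
Branch closes: a and ~a both at v.
All branches of the negation close; one closing branch shown above.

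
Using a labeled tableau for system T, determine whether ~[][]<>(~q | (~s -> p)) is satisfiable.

Satisfiable (open branch found)

1. ~[][]<>(~q | (~s -> p)), u
2. ~[]<>(~q | (~s -> p)), v
3. ~<>(~q | (~s -> p)), w
4. ~(~q | (~s -> p)), w
5. q, w
6. ~(~s -> p), w
7. ~s, w
8. ~p, w
Accessibility: uRu, uRv, vRv, vRw, wRw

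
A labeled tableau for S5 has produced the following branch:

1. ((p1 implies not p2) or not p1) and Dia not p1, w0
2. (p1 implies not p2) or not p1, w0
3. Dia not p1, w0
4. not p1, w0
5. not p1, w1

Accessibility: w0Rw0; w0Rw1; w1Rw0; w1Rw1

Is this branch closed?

Open

There is no literal clash: for every atom and world, at most one sign appears.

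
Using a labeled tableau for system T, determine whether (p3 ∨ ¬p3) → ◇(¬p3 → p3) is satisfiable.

1. (p3 ∨ ¬p3) → ◇(¬p3 → p3), w0
2. ◇(¬p3 → p3), w0   [→-rule on 1 (branches; this branch)]
3. ¬p3 → p3, w1   [◇-rule on 2: fresh world w1, w0Rw1]
4. p3, w1   [→-rule on 3 (branches; this branch)]
Accessibility: w0Rw0, w0Rw1, w1Rw1

Satisfiable (open branch found)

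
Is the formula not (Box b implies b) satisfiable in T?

Unsatisfiable

1. not (Box b implies b), w0
2. Box b, w0
3. not b, w0
4. b, w0
Accessibility: w0Rw0
Branch closes: b and not b both at w0.
(One branch shown.) All branches close.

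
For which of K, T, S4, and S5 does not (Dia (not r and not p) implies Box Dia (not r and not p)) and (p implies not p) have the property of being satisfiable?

K, T, S4

S4-tableau for the formula:
1. not (Dia (not r and not p) implies Box Dia (not r and not p)) and (p implies not p), u
2. not (Dia (not r and not p) implies Box Dia (not r and not p)), u
3. p implies not p, u
4. Dia (not r and not p), u
5. not Box Dia (not r and not p), u
6. not p, u
7. not r and not p, v
8. not r, v
9. not p, v
10. not Dia (not r and not p), w
11. not (not r and not p), w
12. p, w
Accessibility: uRu, uRv, uRw, vRv, wRw
Complete open branch: satisfiable in S4, hence also in K, T (this S4-model is also a K-model and a T-model).
S5-tableau for the formula:
1. not (Dia (not r and not p) implies Box Dia (not r and not p)) and (p implies not p), u
2. not (Dia (not r and not p) implies Box Dia (not r and not p)), u
3. p implies not p, u
4. Dia (not r and not p), u
5. not Box Dia (not r and not p), u
6. not p, u
7. not r and not p, v
8. not r, v
9. not p, v
10. not Dia (not r and not p), w
11. not (not r and not p), u
12. not (not r and not p), v
13. not (not r and not p), w
14. r, u
15. p, v
Accessibility: uRu, uRv, uRw, vRu, vRv, vRw, wRu, wRv, wRw
Branch closes: p and not p both at v.
Every branch closes (one shown): unsatisfiable in S5.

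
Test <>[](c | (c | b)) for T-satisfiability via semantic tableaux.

Yes, satisfiable

1. <>[](c | (c | b)), u
2. [](c | (c | b)), v   [<>-rule on 1: fresh world v, uRv]
3. c | (c | b), v   [[]-rule on 2 via vRv]
4. c | b, v   [|-rule on 3 (branches; this branch)]
5. b, v   [|-rule on 4 (branches; this branch)]
Accessibility: uRu, uRv, vRv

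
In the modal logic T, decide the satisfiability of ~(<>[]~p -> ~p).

1. ~(<>[]~p -> ~p), w0
2. <>[]~p, w0
3. p, w0
4. []~p, w1
5. ~p, w1
Accessibility: w0Rw0, w0Rw1, w1Rw1

Yes, satisfiable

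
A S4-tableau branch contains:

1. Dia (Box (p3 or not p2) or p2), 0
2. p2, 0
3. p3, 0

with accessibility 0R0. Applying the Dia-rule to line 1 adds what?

a fresh world 1 with 0R1, and Box (p3 or not p2) or p2 at 1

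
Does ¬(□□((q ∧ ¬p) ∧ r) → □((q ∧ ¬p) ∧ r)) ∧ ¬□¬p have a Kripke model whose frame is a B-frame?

Unsatisfiable (every branch closes)

1. ¬(□□((q ∧ ¬p) ∧ r) → □((q ∧ ¬p) ∧ r)) ∧ ¬□¬p, w0
2. ¬(□□((q ∧ ¬p) ∧ r) → □((q ∧ ¬p) ∧ r)), w0
3. ¬□¬p, w0
4. □□((q ∧ ¬p) ∧ r), w0
5. ¬□((q ∧ ¬p) ∧ r), w0
6. □((q ∧ ¬p) ∧ r), w0
7. (q ∧ ¬p) ∧ r, w0
8. q ∧ ¬p, w0
9. r, w0
10. q, w0
11. ¬p, w0
12. p, w1
13. □((q ∧ ¬p) ∧ r), w1
14. (q ∧ ¬p) ∧ r, w1
15. q ∧ ¬p, w1
16. r, w1
17. q, w1
18. ¬p, w1
Accessibility: w0Rw0, w0Rw1, w1Rw0, w1Rw1
Branch closes: p and ¬p both at w1.
(One branch shown.) All branches close.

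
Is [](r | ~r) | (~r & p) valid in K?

Yes, valid

Tableau for the negation ~([](r | ~r) | (~r & p)):
1. ~([](r | ~r) | (~r & p)), w0
2. ~[](r | ~r), w0
3. ~(~r & p), w0
4. ~p, w0
5. ~(r | ~r), w1
6. ~r, w1
7. r, w1
Accessibility: w0Rw1
Branch closes: r and ~r both at w1.
All branches of the negation close; one closing branch shown above.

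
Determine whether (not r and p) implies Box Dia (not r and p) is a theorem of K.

Tableau for the negation not ((not r and p) implies Box Dia (not r and p)):
1. not ((not r and p) implies Box Dia (not r and p)), 0
2. not r and p, 0   [neg-implies-rule on 1]
3. not Box Dia (not r and p), 0   [neg-implies-rule on 1]
4. not r, 0   [and-rule on 2]
5. p, 0   [and-rule on 2]
6. not Dia (not r and p), 1   [neg-Box-rule on 3: fresh world 1, 0R1]
Accessibility: 0R1
The negation has an open branch (countermodel exists).

Invalid (countermodel exists)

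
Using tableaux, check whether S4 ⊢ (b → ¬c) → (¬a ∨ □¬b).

No, not valid

Tableau for the negation ¬((b → ¬c) → (¬a ∨ □¬b)):
1. ¬((b → ¬c) → (¬a ∨ □¬b)), w0
2. b → ¬c, w0   [¬→-rule on 1]
3. ¬(¬a ∨ □¬b), w0   [¬→-rule on 1]
4. a, w0   [¬∨-rule on 3]
5. ¬□¬b, w0   [¬∨-rule on 3]
6. ¬c, w0   [→-rule on 2 (branches; this branch)]
7. b, w1   [¬□-rule on 5: fresh world w1, w0Rw1]
Accessibility: w0Rw0, w0Rw1, w1Rw1
The negation has an open branch (countermodel exists).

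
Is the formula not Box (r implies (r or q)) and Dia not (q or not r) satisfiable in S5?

1. not Box (r implies (r or q)) and Dia not (q or not r), 0
2. not Box (r implies (r or q)), 0
3. Dia not (q or not r), 0
4. not (r implies (r or q)), 1
5. r, 1
6. not (r or q), 1
7. not r, 1
8. not q, 1
Accessibility: 0R0, 0R1, 1R0, 1R1
Branch closes: r and not r both at 1.
(One branch shown.) All branches close.

No, unsatisfiable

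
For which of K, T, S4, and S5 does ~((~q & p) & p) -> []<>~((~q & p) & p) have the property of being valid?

S5

S5-tableau for the negation ~(~((~q & p) & p) -> []<>~((~q & p) & p)):
1. ~(~((~q & p) & p) -> []<>~((~q & p) & p)), 0
2. ~((~q & p) & p), 0
3. ~[]<>~((~q & p) & p), 0
4. ~(~q & p), 0
5. q, 0
6. ~<>~((~q & p) & p), 1
7. (~q & p) & p, 0
8. ~q & p, 0
9. p, 0
10. ~q, 0
Accessibility: 0R0, 0R1, 1R0, 1R1
Branch closes: q and ~q both at 0.
Every branch closes (one shown): valid in S5.
S4-tableau for the negation ~(~((~q & p) & p) -> []<>~((~q & p) & p)):
1. ~(~((~q & p) & p) -> []<>~((~q & p) & p)), 0
2. ~((~q & p) & p), 0
3. ~[]<>~((~q & p) & p), 0
4. ~p, 0
5. ~<>~((~q & p) & p), 1
6. (~q & p) & p, 1
7. ~q & p, 1
8. p, 1
9. ~q, 1
Accessibility: 0R0, 0R1, 1R1
Complete open branch: countermodel on an S4-frame, so not valid in S4, nor in K, T (the same frame is also a K-frame and a T-frame).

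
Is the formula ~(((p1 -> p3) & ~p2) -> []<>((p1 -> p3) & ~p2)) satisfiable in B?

Unsatisfiable (every branch closes)

1. ~(((p1 -> p3) & ~p2) -> []<>((p1 -> p3) & ~p2)), w0
2. (p1 -> p3) & ~p2, w0   [~->-rule on 1]
3. ~[]<>((p1 -> p3) & ~p2), w0   [~->-rule on 1]
4. p1 -> p3, w0   [&-rule on 2]
5. ~p2, w0   [&-rule on 2]
6. p3, w0   [->-rule on 4 (branches; this branch)]
7. ~<>((p1 -> p3) & ~p2), w1   [~[]-rule on 3: fresh world w1, w0Rw1]
8. ~((p1 -> p3) & ~p2), w0   [~<>-rule on 7 via w1Rw0]
9. ~((p1 -> p3) & ~p2), w1   [~<>-rule on 7 via w1Rw1]
10. ~(p1 -> p3), w0   [~&-rule on 8 (branches; this branch)]
11. p1, w0   [~->-rule on 10]
12. ~p3, w0   [~->-rule on 10]
Accessibility: w0Rw0, w0Rw1, w1Rw0, w1Rw1
Branch closes: p3 and ~p3 both at w0.
Every branch closes; the branch above is one of them.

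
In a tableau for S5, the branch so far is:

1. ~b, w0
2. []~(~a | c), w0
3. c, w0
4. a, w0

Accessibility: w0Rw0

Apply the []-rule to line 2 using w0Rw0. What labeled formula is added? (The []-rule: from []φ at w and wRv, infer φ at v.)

~(~a | c), w0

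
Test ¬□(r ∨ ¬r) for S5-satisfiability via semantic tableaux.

No, unsatisfiable

1. ¬□(r ∨ ¬r), u
2. ¬(r ∨ ¬r), v
3. ¬r, v
4. r, v
Accessibility: uRu, uRv, vRu, vRv
Branch closes: r and ¬r both at v.
Every branch closes; the branch above is one of them.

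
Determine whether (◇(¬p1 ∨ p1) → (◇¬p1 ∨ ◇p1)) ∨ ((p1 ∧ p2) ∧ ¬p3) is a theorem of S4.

Tableau for the negation ¬((◇(¬p1 ∨ p1) → (◇¬p1 ∨ ◇p1)) ∨ ((p1 ∧ p2) ∧ ¬p3)):
1. ¬((◇(¬p1 ∨ p1) → (◇¬p1 ∨ ◇p1)) ∨ ((p1 ∧ p2) ∧ ¬p3)), u
2. ¬(◇(¬p1 ∨ p1) → (◇¬p1 ∨ ◇p1)), u
3. ¬((p1 ∧ p2) ∧ ¬p3), u
4. ◇(¬p1 ∨ p1), u
5. ¬(◇¬p1 ∨ ◇p1), u
6. ¬◇¬p1, u
7. ¬◇p1, u
8. p1, u
9. ¬p1, u
Accessibility: uRu
Branch closes: p1 and ¬p1 both at u.
All branches of the negation close; one closing branch shown above.

Valid in S4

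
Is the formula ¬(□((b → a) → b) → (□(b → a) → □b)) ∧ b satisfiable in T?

1. ¬(□((b → a) → b) → (□(b → a) → □b)) ∧ b, w0
2. ¬(□((b → a) → b) → (□(b → a) → □b)), w0   [∧-rule on 1]
3. b, w0   [∧-rule on 1]
4. □((b → a) → b), w0   [¬→-rule on 2]
5. ¬(□(b → a) → □b), w0   [¬→-rule on 2]
6. □(b → a), w0   [¬→-rule on 5]
7. ¬□b, w0   [¬→-rule on 5]
8. (b → a) → b, w0   [□-rule on 4 via w0Rw0]
9. b → a, w0   [□-rule on 6 via w0Rw0]
10. a, w0   [→-rule on 9 (branches; this branch)]
11. ¬b, w1   [¬□-rule on 7: fresh world w1, w0Rw1]
12. (b → a) → b, w1   [□-rule on 4 via w0Rw1]
13. b → a, w1   [□-rule on 6 via w0Rw1]
14. ¬(b → a), w1   [→-rule on 12 (branches; this branch)]
15. b, w1   [¬→-rule on 14]
16. ¬a, w1   [¬→-rule on 14]
Accessibility: w0Rw0, w0Rw1, w1Rw1
Branch closes: b and ¬b both at w1.
All branches of the tableau close; one closing branch shown above.

Unsatisfiable (every branch closes)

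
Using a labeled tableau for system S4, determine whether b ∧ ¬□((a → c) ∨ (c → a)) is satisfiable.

1. b ∧ ¬□((a → c) ∨ (c → a)), 0
2. b, 0   [∧-rule on 1]
3. ¬□((a → c) ∨ (c → a)), 0   [∧-rule on 1]
4. ¬((a → c) ∨ (c → a)), 1   [¬□-rule on 3: fresh world 1, 0R1]
5. ¬(a → c), 1   [¬∨-rule on 4]
6. ¬(c → a), 1   [¬∨-rule on 4]
7. a, 1   [¬→-rule on 5]
8. ¬c, 1   [¬→-rule on 5]
9. c, 1   [¬→-rule on 6]
10. ¬a, 1   [¬→-rule on 6]
Accessibility: 0R0, 0R1, 1R1
Branch closes: c and ¬c both at 1.
All branches of the tableau close; one closing branch shown above.

Unsatisfiable (every branch closes)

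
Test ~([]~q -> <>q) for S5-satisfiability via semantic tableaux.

Satisfiable

1. ~([]~q -> <>q), 0
2. []~q, 0
3. ~<>q, 0
4. ~q, 0
Accessibility: 0R0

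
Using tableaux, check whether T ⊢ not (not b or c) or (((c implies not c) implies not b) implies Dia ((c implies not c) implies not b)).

Tableau for the negation not (not (not b or c) or (((c implies not c) implies not b) implies Dia ((c implies not c) implies not b))):
1. not (not (not b or c) or (((c implies not c) implies not b) implies Dia ((c implies not c) implies not b))), u
2. not b or c, u   [neg-or-rule on 1]
3. not (((c implies not c) implies not b) implies Dia ((c implies not c) implies not b)), u   [neg-or-rule on 1]
4. (c implies not c) implies not b, u   [neg-implies-rule on 3]
5. not Dia ((c implies not c) implies not b), u   [neg-implies-rule on 3]
6. not ((c implies not c) implies not b), u   [neg-Dia-rule on 5 via uRu]
7. c implies not c, u   [neg-implies-rule on 6]
8. b, u   [neg-implies-rule on 6]
9. c, u   [or-rule on 2 (branches; this branch)]
10. not (c implies not c), u   [implies-rule on 4 (branches; this branch)]
11. not c, u   [implies-rule on 7 (branches; this branch)]
Accessibility: uRu
Branch closes: c and not c both at u.
Every branch of the negation's tableau closes; the branch above is one of them.

Yes, valid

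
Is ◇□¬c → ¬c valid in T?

Tableau for the negation ¬(◇□¬c → ¬c):
1. ¬(◇□¬c → ¬c), u
2. ◇□¬c, u   [¬→-rule on 1]
3. c, u   [¬→-rule on 1]
4. □¬c, v   [◇-rule on 2: fresh world v, uRv]
5. ¬c, v   [□-rule on 4 via vRv]
Accessibility: uRu, uRv, vRv
The negation has an open branch (countermodel exists).

Not valid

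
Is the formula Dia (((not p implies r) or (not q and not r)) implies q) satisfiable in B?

Satisfiable

1. Dia (((not p implies r) or (not q and not r)) implies q), w0
2. ((not p implies r) or (not q and not r)) implies q, w1
3. q, w1
Accessibility: w0Rw0, w0Rw1, w1Rw0, w1Rw1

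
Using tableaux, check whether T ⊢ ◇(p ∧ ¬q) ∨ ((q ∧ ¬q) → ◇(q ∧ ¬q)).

Valid

Tableau for the negation ¬(◇(p ∧ ¬q) ∨ ((q ∧ ¬q) → ◇(q ∧ ¬q))):
1. ¬(◇(p ∧ ¬q) ∨ ((q ∧ ¬q) → ◇(q ∧ ¬q))), u
2. ¬◇(p ∧ ¬q), u
3. ¬((q ∧ ¬q) → ◇(q ∧ ¬q)), u
4. q ∧ ¬q, u
5. ¬◇(q ∧ ¬q), u
6. q, u
7. ¬q, u
Accessibility: uRu
Branch closes: q and ¬q both at u.
All branches of the negation close; one closing branch shown above.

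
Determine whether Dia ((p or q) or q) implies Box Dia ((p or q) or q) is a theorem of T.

Tableau for the negation not (Dia ((p or q) or q) implies Box Dia ((p or q) or q)):
1. not (Dia ((p or q) or q) implies Box Dia ((p or q) or q)), w0
2. Dia ((p or q) or q), w0
3. not Box Dia ((p or q) or q), w0
4. (p or q) or q, w1
5. q, w1
6. not Dia ((p or q) or q), w2
7. not ((p or q) or q), w2
8. not (p or q), w2
9. not q, w2
10. not p, w2
Accessibility: w0Rw0, w0Rw1, w0Rw2, w1Rw1, w2Rw2
The negation has an open branch (countermodel exists).

Not valid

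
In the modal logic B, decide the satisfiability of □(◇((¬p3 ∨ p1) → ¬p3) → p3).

Satisfiable

1. □(◇((¬p3 ∨ p1) → ¬p3) → p3), 0
2. ◇((¬p3 ∨ p1) → ¬p3) → p3, 0
3. p3, 0
Accessibility: 0R0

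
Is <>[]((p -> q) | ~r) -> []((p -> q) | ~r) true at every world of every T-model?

Tableau for the negation ~(<>[]((p -> q) | ~r) -> []((p -> q) | ~r)):
1. ~(<>[]((p -> q) | ~r) -> []((p -> q) | ~r)), w0
2. <>[]((p -> q) | ~r), w0   [~->-rule on 1]
3. ~[]((p -> q) | ~r), w0   [~->-rule on 1]
4. []((p -> q) | ~r), w1   [<>-rule on 2: fresh world w1, w0Rw1]
5. (p -> q) | ~r, w1   [[]-rule on 4 via w1Rw1]
6. ~r, w1   [|-rule on 5 (branches; this branch)]
7. ~((p -> q) | ~r), w2   [~[]-rule on 3: fresh world w2, w0Rw2]
8. ~(p -> q), w2   [~|-rule on 7]
9. r, w2   [~|-rule on 7]
10. p, w2   [~->-rule on 8]
11. ~q, w2   [~->-rule on 8]
Accessibility: w0Rw0, w0Rw1, w0Rw2, w1Rw1, w2Rw2
The negation has an open branch (countermodel exists).

No, not valid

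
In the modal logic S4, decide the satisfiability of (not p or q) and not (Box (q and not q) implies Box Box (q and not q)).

1. (not p or q) and not (Box (q and not q) implies Box Box (q and not q)), 0
2. not p or q, 0
3. not (Box (q and not q) implies Box Box (q and not q)), 0
4. Box (q and not q), 0
5. not Box Box (q and not q), 0
6. q and not q, 0
7. q, 0
8. not q, 0
Accessibility: 0R0
Branch closes: q and not q both at 0.
All branches of the tableau close; one closing branch shown above.

Unsatisfiable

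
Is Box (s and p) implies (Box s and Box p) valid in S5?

Tableau for the negation not (Box (s and p) implies (Box s and Box p)):
1. not (Box (s and p) implies (Box s and Box p)), u
2. Box (s and p), u   [neg-implies-rule on 1]
3. not (Box s and Box p), u   [neg-implies-rule on 1]
4. s and p, u   [Box-rule on 2 via uRu]
5. s, u   [and-rule on 4]
6. p, u   [and-rule on 4]
7. not Box p, u   [neg-and-rule on 3 (branches; this branch)]
8. not p, v   [neg-Box-rule on 7: fresh world v, uRv]
9. s and p, v   [Box-rule on 2 via uRv]
10. s, v   [and-rule on 9]
11. p, v   [and-rule on 9]
Accessibility: uRu, uRv, vRu, vRv
Branch closes: p and not p both at v.
Every branch of the negation's tableau closes; the branch above is one of them.

Valid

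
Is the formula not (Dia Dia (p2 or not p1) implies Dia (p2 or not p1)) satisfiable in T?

1. not (Dia Dia (p2 or not p1) implies Dia (p2 or not p1)), u
2. Dia Dia (p2 or not p1), u   [neg-implies-rule on 1]
3. not Dia (p2 or not p1), u   [neg-implies-rule on 1]
4. not (p2 or not p1), u   [neg-Dia-rule on 3 via uRu]
5. not p2, u   [neg-or-rule on 4]
6. p1, u   [neg-or-rule on 4]
7. Dia (p2 or not p1), v   [Dia-rule on 2: fresh world v, uRv]
8. not (p2 or not p1), v   [neg-Dia-rule on 3 via uRv]
9. not p2, v   [neg-or-rule on 8]
10. p1, v   [neg-or-rule on 8]
11. p2 or not p1, w   [Dia-rule on 7: fresh world w, vRw]
12. not p1, w   [or-rule on 11 (branches; this branch)]
Accessibility: uRu, uRv, vRv, vRw, wRw

Satisfiable (open branch found)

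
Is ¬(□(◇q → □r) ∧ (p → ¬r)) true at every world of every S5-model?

Not valid

Tableau for the negation □(◇q → □r) ∧ (p → ¬r):
1. □(◇q → □r) ∧ (p → ¬r), w0
2. □(◇q → □r), w0   [∧-rule on 1]
3. p → ¬r, w0   [∧-rule on 1]
4. ◇q → □r, w0   [□-rule on 2 via w0Rw0]
5. ¬r, w0   [→-rule on 3 (branches; this branch)]
6. ¬◇q, w0   [→-rule on 4 (branches; this branch)]
7. ¬q, w0   [¬◇-rule on 6 via w0Rw0]
Accessibility: w0Rw0
The negation has an open branch (countermodel exists).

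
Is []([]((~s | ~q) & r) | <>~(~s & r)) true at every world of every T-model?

Tableau for the negation ~[]([]((~s | ~q) & r) | <>~(~s & r)):
1. ~[]([]((~s | ~q) & r) | <>~(~s & r)), w0
2. ~([]((~s | ~q) & r) | <>~(~s & r)), w1   [~[]-rule on 1: fresh world w1, w0Rw1]
3. ~[]((~s | ~q) & r), w1   [~|-rule on 2]
4. ~<>~(~s & r), w1   [~|-rule on 2]
5. ~s & r, w1   [~<>-rule on 4 via w1Rw1]
6. ~s, w1   [&-rule on 5]
7. r, w1   [&-rule on 5]
8. ~((~s | ~q) & r), w2   [~[]-rule on 3: fresh world w2, w1Rw2]
9. ~s & r, w2   [~<>-rule on 4 via w1Rw2]
10. ~s, w2   [&-rule on 9]
11. r, w2   [&-rule on 9]
12. ~(~s | ~q), w2   [~&-rule on 8 (branches; this branch)]
13. s, w2   [~|-rule on 12]
14. q, w2   [~|-rule on 12]
Accessibility: w0Rw0, w0Rw1, w1Rw1, w1Rw2, w2Rw2
Branch closes: s and ~s both at w2.
All branches of the negation close; one closing branch shown above.

Valid in T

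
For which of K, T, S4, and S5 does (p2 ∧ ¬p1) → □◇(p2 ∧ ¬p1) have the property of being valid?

S5-tableau for the negation ¬((p2 ∧ ¬p1) → □◇(p2 ∧ ¬p1)):
1. ¬((p2 ∧ ¬p1) → □◇(p2 ∧ ¬p1)), 0
2. p2 ∧ ¬p1, 0
3. ¬□◇(p2 ∧ ¬p1), 0
4. p2, 0
5. ¬p1, 0
6. ¬◇(p2 ∧ ¬p1), 1
7. ¬(p2 ∧ ¬p1), 0
8. ¬(p2 ∧ ¬p1), 1
9. p1, 0
Accessibility: 0R0, 0R1, 1R0, 1R1
Branch closes: p1 and ¬p1 both at 0.
Every branch closes (one shown): valid in S5.
S4-tableau for the negation ¬((p2 ∧ ¬p1) → □◇(p2 ∧ ¬p1)):
1. ¬((p2 ∧ ¬p1) → □◇(p2 ∧ ¬p1)), 0
2. p2 ∧ ¬p1, 0
3. ¬□◇(p2 ∧ ¬p1), 0
4. p2, 0
5. ¬p1, 0
6. ¬◇(p2 ∧ ¬p1), 1
7. ¬(p2 ∧ ¬p1), 1
8. p1, 1
Accessibility: 0R0, 0R1, 1R1
Complete open branch: countermodel on an S4-frame, so not valid in S4, nor in K, T (the same frame is also a K-frame and a T-frame).

S5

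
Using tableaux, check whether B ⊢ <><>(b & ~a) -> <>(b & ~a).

No, not valid

Tableau for the negation ~(<><>(b & ~a) -> <>(b & ~a)):
1. ~(<><>(b & ~a) -> <>(b & ~a)), u
2. <><>(b & ~a), u
3. ~<>(b & ~a), u
4. ~(b & ~a), u
5. a, u
6. <>(b & ~a), v
7. ~(b & ~a), v
8. a, v
9. b & ~a, w
10. b, w
11. ~a, w
Accessibility: uRu, uRv, vRu, vRv, vRw, wRv, wRw
The negation has an open branch (countermodel exists).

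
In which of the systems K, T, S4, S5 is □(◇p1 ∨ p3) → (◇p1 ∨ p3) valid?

K-tableau for the negation ¬(□(◇p1 ∨ p3) → (◇p1 ∨ p3)):
1. ¬(□(◇p1 ∨ p3) → (◇p1 ∨ p3)), w0
2. □(◇p1 ∨ p3), w0   [¬→-rule on 1]
3. ¬(◇p1 ∨ p3), w0   [¬→-rule on 1]
4. ¬◇p1, w0   [¬∨-rule on 3]
5. ¬p3, w0   [¬∨-rule on 3]
Complete open branch: countermodel on a K-frame, so not valid in K.
T-tableau for the negation ¬(□(◇p1 ∨ p3) → (◇p1 ∨ p3)):
1. ¬(□(◇p1 ∨ p3) → (◇p1 ∨ p3)), w0
2. □(◇p1 ∨ p3), w0   [¬→-rule on 1]
3. ¬(◇p1 ∨ p3), w0   [¬→-rule on 1]
4. ¬◇p1, w0   [¬∨-rule on 3]
5. ¬p3, w0   [¬∨-rule on 3]
6. ◇p1 ∨ p3, w0   [□-rule on 2 via w0Rw0]
7. ¬p1, w0   [¬◇-rule on 4 via w0Rw0]
8. ◇p1, w0   [∨-rule on 6 (branches; this branch)]
9. p1, w1   [◇-rule on 8: fresh world w1, w0Rw1]
10. ◇p1 ∨ p3, w1   [□-rule on 2 via w0Rw1]
11. ¬p1, w1   [¬◇-rule on 4 via w0Rw1]
Accessibility: w0Rw0, w0Rw1, w1Rw1
Branch closes: p1 and ¬p1 both at w1.
Every branch closes (one shown): valid in T, hence also in S4, S5 (every theorem of T is a theorem of S4 and S5).

T, S4, S5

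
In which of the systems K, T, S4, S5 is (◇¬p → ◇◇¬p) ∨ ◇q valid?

K-tableau for the negation ¬((◇¬p → ◇◇¬p) ∨ ◇q):
1. ¬((◇¬p → ◇◇¬p) ∨ ◇q), w0
2. ¬(◇¬p → ◇◇¬p), w0
3. ¬◇q, w0
4. ◇¬p, w0
5. ¬◇◇¬p, w0
6. ¬p, w1
7. ¬q, w1
8. ¬◇¬p, w1
Accessibility: w0Rw1
Complete open branch: countermodel on a K-frame, so not valid in K.
T-tableau for the negation ¬((◇¬p → ◇◇¬p) ∨ ◇q):
1. ¬((◇¬p → ◇◇¬p) ∨ ◇q), w0
2. ¬(◇¬p → ◇◇¬p), w0
3. ¬◇q, w0
4. ◇¬p, w0
5. ¬◇◇¬p, w0
6. ¬q, w0
7. ¬◇¬p, w0
8. p, w0
9. ¬p, w1
10. ¬q, w1
11. ¬◇¬p, w1
12. p, w1
Accessibility: w0Rw0, w0Rw1, w1Rw1
Branch closes: p and ¬p both at w1.
Every branch closes (one shown): valid in T, hence also in S4, S5 (every theorem of T is a theorem of S4 and S5).

T, S4, S5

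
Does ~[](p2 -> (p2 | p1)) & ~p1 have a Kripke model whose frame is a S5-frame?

1. ~[](p2 -> (p2 | p1)) & ~p1, 0
2. ~[](p2 -> (p2 | p1)), 0   [&-rule on 1]
3. ~p1, 0   [&-rule on 1]
4. ~(p2 -> (p2 | p1)), 1   [~[]-rule on 2: fresh world 1, 0R1]
5. p2, 1   [~->-rule on 4]
6. ~(p2 | p1), 1   [~->-rule on 4]
7. ~p2, 1   [~|-rule on 6]
8. ~p1, 1   [~|-rule on 6]
Accessibility: 0R0, 0R1, 1R0, 1R1
Branch closes: p2 and ~p2 both at 1.
(One branch shown.) All branches close.

Unsatisfiable (every branch closes)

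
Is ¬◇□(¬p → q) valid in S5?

Not valid

Tableau for the negation ◇□(¬p → q):
1. ◇□(¬p → q), u
2. □(¬p → q), v
3. ¬p → q, u
4. ¬p → q, v
5. q, u
6. q, v
Accessibility: uRu, uRv, vRu, vRv
The negation has an open branch (countermodel exists).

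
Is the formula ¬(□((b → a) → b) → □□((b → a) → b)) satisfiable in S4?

Unsatisfiable

1. ¬(□((b → a) → b) → □□((b → a) → b)), w0
2. □((b → a) → b), w0
3. ¬□□((b → a) → b), w0
4. (b → a) → b, w0
5. ¬(b → a), w0
6. b, w0
7. ¬a, w0
8. ¬□((b → a) → b), w1
9. (b → a) → b, w1
10. ¬(b → a), w1
11. b, w1
12. ¬a, w1
13. ¬((b → a) → b), w2
14. b → a, w2
15. ¬b, w2
16. (b → a) → b, w2
17. a, w2
18. ¬(b → a), w2
19. b, w2
20. ¬a, w2
Accessibility: w0Rw0, w0Rw1, w0Rw2, w1Rw1, w1Rw2, w2Rw2
Branch closes: b and ¬b both at w2.
(One branch shown.) All branches close.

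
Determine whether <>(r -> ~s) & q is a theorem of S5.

Invalid (countermodel exists)

Tableau for the negation ~(<>(r -> ~s) & q):
1. ~(<>(r -> ~s) & q), w0
2. ~q, w0
Accessibility: w0Rw0
The negation has an open branch (countermodel exists).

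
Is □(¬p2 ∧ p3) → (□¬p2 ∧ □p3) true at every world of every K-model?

Valid in K

Tableau for the negation ¬(□(¬p2 ∧ p3) → (□¬p2 ∧ □p3)):
1. ¬(□(¬p2 ∧ p3) → (□¬p2 ∧ □p3)), u
2. □(¬p2 ∧ p3), u
3. ¬(□¬p2 ∧ □p3), u
4. ¬□p3, u
5. ¬p3, v
6. ¬p2 ∧ p3, v
7. ¬p2, v
8. p3, v
Accessibility: uRv
Branch closes: p3 and ¬p3 both at v.
Every branch of the negation's tableau closes; the branch above is one of them.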